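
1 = 1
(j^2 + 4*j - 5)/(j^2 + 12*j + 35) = (j - 1)/(j + 7)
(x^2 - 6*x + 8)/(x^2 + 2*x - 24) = (x - 2)/(x + 6)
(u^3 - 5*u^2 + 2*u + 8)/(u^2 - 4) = (u^2 - 3*u - 4)/(u + 2)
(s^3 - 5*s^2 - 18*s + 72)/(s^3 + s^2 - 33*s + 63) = (s^2 - 2*s - 24)/(s^2 + 4*s - 21)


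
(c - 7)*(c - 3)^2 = c^3 - 13*c^2 + 51*c - 63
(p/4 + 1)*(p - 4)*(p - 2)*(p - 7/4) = p^4/4 - 15*p^3/16 - 25*p^2/8 + 15*p - 14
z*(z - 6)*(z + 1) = z^3 - 5*z^2 - 6*z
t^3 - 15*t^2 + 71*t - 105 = (t - 7)*(t - 5)*(t - 3)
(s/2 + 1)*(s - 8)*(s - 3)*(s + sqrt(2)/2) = s^4/2 - 9*s^3/2 + sqrt(2)*s^3/4 - 9*sqrt(2)*s^2/4 + s^2 + sqrt(2)*s/2 + 24*s + 12*sqrt(2)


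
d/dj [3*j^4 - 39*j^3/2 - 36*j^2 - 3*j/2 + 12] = 12*j^3 - 117*j^2/2 - 72*j - 3/2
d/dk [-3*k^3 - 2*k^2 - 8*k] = -9*k^2 - 4*k - 8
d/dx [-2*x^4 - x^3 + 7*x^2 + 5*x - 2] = -8*x^3 - 3*x^2 + 14*x + 5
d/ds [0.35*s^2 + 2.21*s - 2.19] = 0.7*s + 2.21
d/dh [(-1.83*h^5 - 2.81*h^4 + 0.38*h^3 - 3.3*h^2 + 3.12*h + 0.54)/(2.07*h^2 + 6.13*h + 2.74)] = (-11.3643*h^6 - 56.505*h^5 - 75.9603*h^4 - 26.1388*h^3 - 23.5638*h^2 - 20.3196*h + 5.2386)/(4.2849*h^4 + 25.3782*h^3 + 48.9205*h^2 + 33.5924*h + 7.5076)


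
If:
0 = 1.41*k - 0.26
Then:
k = 0.18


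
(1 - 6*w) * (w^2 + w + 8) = -6*w^3 - 5*w^2 - 47*w + 8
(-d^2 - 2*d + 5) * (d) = -d^3 - 2*d^2 + 5*d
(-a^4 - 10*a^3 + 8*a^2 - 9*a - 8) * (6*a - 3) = -6*a^5 - 57*a^4 + 78*a^3 - 78*a^2 - 21*a + 24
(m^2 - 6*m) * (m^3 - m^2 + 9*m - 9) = m^5 - 7*m^4 + 15*m^3 - 63*m^2 + 54*m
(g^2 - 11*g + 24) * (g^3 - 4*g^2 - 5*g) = g^5 - 15*g^4 + 63*g^3 - 41*g^2 - 120*g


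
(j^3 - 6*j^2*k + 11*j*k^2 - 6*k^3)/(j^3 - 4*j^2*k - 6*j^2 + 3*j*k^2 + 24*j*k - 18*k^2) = (j - 2*k)/(j - 6)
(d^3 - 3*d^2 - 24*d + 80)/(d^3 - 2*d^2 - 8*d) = (d^2 + d - 20)/(d*(d + 2))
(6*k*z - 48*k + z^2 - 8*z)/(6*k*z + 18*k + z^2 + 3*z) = (z - 8)/(z + 3)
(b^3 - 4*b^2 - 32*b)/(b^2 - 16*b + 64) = b*(b + 4)/(b - 8)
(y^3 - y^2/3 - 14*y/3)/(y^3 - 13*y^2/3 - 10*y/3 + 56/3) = y/(y - 4)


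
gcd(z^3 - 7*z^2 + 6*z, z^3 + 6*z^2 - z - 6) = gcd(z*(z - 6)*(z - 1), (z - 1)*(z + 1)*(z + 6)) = z - 1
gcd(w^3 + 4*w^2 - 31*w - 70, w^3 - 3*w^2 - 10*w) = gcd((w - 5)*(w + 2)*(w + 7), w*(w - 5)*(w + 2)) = w^2 - 3*w - 10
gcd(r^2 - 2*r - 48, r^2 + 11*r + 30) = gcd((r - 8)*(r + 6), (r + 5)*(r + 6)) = r + 6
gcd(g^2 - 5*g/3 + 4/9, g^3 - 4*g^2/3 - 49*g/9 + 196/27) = g - 4/3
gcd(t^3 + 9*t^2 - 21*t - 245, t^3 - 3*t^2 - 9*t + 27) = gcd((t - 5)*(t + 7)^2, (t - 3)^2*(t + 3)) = 1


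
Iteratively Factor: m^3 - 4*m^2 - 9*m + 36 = (m - 3)*(m^2 - m - 12) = (m - 3)*(m + 3)*(m - 4)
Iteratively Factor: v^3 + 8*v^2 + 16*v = (v + 4)*(v^2 + 4*v) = v*(v + 4)*(v + 4)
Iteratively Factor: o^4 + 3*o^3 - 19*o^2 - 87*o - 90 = (o + 2)*(o^3 + o^2 - 21*o - 45) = (o + 2)*(o + 3)*(o^2 - 2*o - 15) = (o + 2)*(o + 3)^2*(o - 5)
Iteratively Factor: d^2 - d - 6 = (d - 3)*(d + 2)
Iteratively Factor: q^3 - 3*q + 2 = (q - 1)*(q^2 + q - 2) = (q - 1)*(q + 2)*(q - 1)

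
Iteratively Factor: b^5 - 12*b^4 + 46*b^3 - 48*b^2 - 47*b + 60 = (b + 1)*(b^4 - 13*b^3 + 59*b^2 - 107*b + 60) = (b - 1)*(b + 1)*(b^3 - 12*b^2 + 47*b - 60) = (b - 5)*(b - 1)*(b + 1)*(b^2 - 7*b + 12) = (b - 5)*(b - 3)*(b - 1)*(b + 1)*(b - 4)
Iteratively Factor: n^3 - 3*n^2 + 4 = (n + 1)*(n^2 - 4*n + 4) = (n - 2)*(n + 1)*(n - 2)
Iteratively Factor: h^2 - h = (h)*(h - 1)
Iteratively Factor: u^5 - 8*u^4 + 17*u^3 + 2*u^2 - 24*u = (u - 4)*(u^4 - 4*u^3 + u^2 + 6*u) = u*(u - 4)*(u^3 - 4*u^2 + u + 6) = u*(u - 4)*(u - 2)*(u^2 - 2*u - 3) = u*(u - 4)*(u - 2)*(u + 1)*(u - 3)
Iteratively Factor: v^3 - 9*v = (v - 3)*(v^2 + 3*v) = (v - 3)*(v + 3)*(v)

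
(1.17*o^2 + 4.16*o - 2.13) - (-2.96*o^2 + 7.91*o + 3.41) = 4.13*o^2 - 3.75*o - 5.54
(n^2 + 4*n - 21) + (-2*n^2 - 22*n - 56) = -n^2 - 18*n - 77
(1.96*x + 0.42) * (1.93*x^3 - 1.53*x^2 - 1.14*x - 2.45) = 3.7828*x^4 - 2.1882*x^3 - 2.877*x^2 - 5.2808*x - 1.029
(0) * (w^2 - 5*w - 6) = 0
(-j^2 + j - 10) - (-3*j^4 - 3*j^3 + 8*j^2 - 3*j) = 3*j^4 + 3*j^3 - 9*j^2 + 4*j - 10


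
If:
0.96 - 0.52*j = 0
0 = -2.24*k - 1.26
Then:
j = 1.85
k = -0.56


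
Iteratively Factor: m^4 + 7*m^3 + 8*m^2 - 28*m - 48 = (m - 2)*(m^3 + 9*m^2 + 26*m + 24) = (m - 2)*(m + 2)*(m^2 + 7*m + 12) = (m - 2)*(m + 2)*(m + 3)*(m + 4)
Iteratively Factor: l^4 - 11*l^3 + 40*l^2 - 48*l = (l - 4)*(l^3 - 7*l^2 + 12*l) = (l - 4)^2*(l^2 - 3*l) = l*(l - 4)^2*(l - 3)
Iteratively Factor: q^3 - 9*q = (q + 3)*(q^2 - 3*q) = q*(q + 3)*(q - 3)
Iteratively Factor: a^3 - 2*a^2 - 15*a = (a)*(a^2 - 2*a - 15) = a*(a - 5)*(a + 3)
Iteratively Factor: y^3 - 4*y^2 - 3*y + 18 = (y - 3)*(y^2 - y - 6) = (y - 3)^2*(y + 2)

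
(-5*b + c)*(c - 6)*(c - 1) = -5*b*c^2 + 35*b*c - 30*b + c^3 - 7*c^2 + 6*c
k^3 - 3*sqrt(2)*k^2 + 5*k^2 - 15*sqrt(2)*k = k*(k + 5)*(k - 3*sqrt(2))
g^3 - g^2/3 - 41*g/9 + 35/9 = (g - 5/3)*(g - 1)*(g + 7/3)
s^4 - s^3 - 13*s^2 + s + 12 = (s - 4)*(s - 1)*(s + 1)*(s + 3)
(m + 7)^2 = m^2 + 14*m + 49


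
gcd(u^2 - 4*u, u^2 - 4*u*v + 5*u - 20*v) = 1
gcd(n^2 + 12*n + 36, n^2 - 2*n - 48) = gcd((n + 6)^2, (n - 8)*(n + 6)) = n + 6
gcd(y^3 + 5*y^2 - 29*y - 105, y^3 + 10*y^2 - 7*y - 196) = y + 7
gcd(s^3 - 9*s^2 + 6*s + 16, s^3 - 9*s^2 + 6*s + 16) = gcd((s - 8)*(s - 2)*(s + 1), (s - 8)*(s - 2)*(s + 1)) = s^3 - 9*s^2 + 6*s + 16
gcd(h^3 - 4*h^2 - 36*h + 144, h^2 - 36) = h^2 - 36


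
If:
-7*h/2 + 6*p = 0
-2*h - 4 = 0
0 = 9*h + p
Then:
No Solution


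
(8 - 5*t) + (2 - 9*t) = 10 - 14*t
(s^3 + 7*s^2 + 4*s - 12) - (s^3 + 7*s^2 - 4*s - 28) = 8*s + 16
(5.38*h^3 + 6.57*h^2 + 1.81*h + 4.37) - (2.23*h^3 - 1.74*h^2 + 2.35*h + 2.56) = 3.15*h^3 + 8.31*h^2 - 0.54*h + 1.81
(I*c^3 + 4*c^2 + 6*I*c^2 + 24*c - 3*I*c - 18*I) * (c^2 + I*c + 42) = I*c^5 + 3*c^4 + 6*I*c^4 + 18*c^3 + 43*I*c^3 + 171*c^2 + 258*I*c^2 + 1026*c - 126*I*c - 756*I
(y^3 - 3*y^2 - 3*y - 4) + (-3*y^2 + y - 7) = y^3 - 6*y^2 - 2*y - 11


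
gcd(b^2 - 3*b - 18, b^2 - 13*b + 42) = b - 6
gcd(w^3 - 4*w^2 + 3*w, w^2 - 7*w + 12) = w - 3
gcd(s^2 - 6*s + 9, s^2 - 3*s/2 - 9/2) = s - 3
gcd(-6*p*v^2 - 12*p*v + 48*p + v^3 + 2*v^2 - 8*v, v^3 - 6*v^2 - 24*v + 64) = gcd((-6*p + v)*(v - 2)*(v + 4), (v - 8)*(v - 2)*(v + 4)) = v^2 + 2*v - 8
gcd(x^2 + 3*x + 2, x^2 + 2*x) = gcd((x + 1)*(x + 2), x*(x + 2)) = x + 2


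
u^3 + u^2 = u^2*(u + 1)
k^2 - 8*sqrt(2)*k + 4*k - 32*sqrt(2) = (k + 4)*(k - 8*sqrt(2))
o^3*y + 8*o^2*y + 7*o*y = o*(o + 7)*(o*y + y)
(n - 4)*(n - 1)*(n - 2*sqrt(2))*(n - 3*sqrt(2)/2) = n^4 - 5*n^3 - 7*sqrt(2)*n^3/2 + 10*n^2 + 35*sqrt(2)*n^2/2 - 30*n - 14*sqrt(2)*n + 24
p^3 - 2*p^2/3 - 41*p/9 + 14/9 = (p - 7/3)*(p - 1/3)*(p + 2)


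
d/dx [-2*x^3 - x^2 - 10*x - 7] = -6*x^2 - 2*x - 10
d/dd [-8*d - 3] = -8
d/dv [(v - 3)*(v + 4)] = 2*v + 1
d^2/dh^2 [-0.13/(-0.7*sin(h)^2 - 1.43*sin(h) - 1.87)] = (-0.2548*sin(h)^4 - 0.39039*sin(h)^3 + 0.797043*sin(h)^2 + 1.128413*sin(h) + 0.191334)/(0.7*sin(h)^2 + 1.43*sin(h) + 1.87)^3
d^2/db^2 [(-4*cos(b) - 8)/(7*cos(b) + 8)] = 24*(7*cos(b)^2 - 8*cos(b) - 14)/(7*cos(b) + 8)^3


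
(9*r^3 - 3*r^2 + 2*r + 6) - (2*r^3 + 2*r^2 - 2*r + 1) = 7*r^3 - 5*r^2 + 4*r + 5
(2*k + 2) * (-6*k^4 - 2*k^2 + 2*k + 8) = -12*k^5 - 12*k^4 - 4*k^3 + 20*k + 16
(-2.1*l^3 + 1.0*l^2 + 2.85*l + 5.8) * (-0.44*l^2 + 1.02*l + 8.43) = 0.924*l^5 - 2.582*l^4 - 17.937*l^3 + 8.785*l^2 + 29.9415*l + 48.894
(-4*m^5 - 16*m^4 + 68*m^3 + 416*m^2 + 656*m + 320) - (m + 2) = -4*m^5 - 16*m^4 + 68*m^3 + 416*m^2 + 655*m + 318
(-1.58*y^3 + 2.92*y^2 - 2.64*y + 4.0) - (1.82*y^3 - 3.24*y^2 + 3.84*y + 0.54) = -3.4*y^3 + 6.16*y^2 - 6.48*y + 3.46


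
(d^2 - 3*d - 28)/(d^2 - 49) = (d + 4)/(d + 7)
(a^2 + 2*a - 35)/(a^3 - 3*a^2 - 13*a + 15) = (a + 7)/(a^2 + 2*a - 3)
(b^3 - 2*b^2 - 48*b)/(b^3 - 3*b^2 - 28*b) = (-b^2 + 2*b + 48)/(-b^2 + 3*b + 28)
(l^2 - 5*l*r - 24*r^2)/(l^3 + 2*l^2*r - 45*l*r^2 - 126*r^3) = (-l + 8*r)/(-l^2 + l*r + 42*r^2)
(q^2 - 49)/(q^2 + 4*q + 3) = (q^2 - 49)/(q^2 + 4*q + 3)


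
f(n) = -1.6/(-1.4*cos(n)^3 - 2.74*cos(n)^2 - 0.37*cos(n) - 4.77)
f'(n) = -1.6*(-4.2*sin(n)*cos(n)^2 - 5.48*sin(n)*cos(n) - 0.37*sin(n))/(-1.4*cos(n)^3 - 2.74*cos(n)^2 - 0.37*cos(n) - 4.77)^2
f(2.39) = 0.30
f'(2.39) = -0.05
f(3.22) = 0.28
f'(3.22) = 0.00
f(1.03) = 0.27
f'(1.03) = 0.17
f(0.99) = 0.27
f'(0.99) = 0.17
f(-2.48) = 0.29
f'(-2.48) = 0.04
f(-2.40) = 0.29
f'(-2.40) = 0.05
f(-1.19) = 0.30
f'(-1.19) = -0.15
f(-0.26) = 0.18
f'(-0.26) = -0.05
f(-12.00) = 0.20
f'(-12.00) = 0.11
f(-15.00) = 0.29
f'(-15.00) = 0.05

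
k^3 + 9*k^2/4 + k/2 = k*(k + 1/4)*(k + 2)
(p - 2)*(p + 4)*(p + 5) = p^3 + 7*p^2 + 2*p - 40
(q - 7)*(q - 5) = q^2 - 12*q + 35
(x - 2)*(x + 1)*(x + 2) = x^3 + x^2 - 4*x - 4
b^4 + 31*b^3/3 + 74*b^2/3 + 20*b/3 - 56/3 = (b - 2/3)*(b + 2)^2*(b + 7)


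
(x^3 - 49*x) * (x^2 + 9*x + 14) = x^5 + 9*x^4 - 35*x^3 - 441*x^2 - 686*x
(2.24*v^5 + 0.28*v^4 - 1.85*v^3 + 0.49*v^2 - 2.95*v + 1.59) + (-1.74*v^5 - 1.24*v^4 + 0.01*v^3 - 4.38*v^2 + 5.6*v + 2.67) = 0.5*v^5 - 0.96*v^4 - 1.84*v^3 - 3.89*v^2 + 2.65*v + 4.26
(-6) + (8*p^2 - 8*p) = 8*p^2 - 8*p - 6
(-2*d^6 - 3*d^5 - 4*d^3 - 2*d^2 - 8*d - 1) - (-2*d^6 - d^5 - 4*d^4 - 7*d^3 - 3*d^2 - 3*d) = -2*d^5 + 4*d^4 + 3*d^3 + d^2 - 5*d - 1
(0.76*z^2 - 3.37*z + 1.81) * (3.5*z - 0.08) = 2.66*z^3 - 11.8558*z^2 + 6.6046*z - 0.1448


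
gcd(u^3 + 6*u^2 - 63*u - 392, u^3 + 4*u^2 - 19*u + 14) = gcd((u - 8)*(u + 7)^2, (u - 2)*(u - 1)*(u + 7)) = u + 7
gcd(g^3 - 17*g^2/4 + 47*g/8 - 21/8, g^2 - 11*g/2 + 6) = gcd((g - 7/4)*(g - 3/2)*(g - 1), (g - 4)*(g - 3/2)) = g - 3/2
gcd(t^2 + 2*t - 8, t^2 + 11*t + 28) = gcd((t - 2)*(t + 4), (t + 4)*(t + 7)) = t + 4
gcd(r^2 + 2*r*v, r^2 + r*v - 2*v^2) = r + 2*v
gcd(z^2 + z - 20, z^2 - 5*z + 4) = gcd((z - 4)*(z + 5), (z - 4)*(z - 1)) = z - 4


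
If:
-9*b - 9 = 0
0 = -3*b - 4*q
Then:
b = -1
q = 3/4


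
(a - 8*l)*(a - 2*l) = a^2 - 10*a*l + 16*l^2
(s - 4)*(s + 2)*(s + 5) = s^3 + 3*s^2 - 18*s - 40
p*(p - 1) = p^2 - p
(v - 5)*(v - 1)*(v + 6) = v^3 - 31*v + 30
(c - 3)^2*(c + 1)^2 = c^4 - 4*c^3 - 2*c^2 + 12*c + 9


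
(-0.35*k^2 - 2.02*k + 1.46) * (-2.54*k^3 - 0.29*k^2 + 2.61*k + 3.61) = 0.889*k^5 + 5.2323*k^4 - 4.0361*k^3 - 6.9591*k^2 - 3.4816*k + 5.2706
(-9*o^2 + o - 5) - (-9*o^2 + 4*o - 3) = -3*o - 2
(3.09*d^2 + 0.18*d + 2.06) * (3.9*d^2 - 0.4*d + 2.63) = 12.051*d^4 - 0.534*d^3 + 16.0887*d^2 - 0.3506*d + 5.4178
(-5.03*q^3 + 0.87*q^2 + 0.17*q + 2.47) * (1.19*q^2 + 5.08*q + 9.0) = -5.9857*q^5 - 24.5171*q^4 - 40.6481*q^3 + 11.6329*q^2 + 14.0776*q + 22.23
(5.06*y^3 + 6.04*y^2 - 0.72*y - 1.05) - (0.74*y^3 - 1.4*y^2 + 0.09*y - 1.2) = 4.32*y^3 + 7.44*y^2 - 0.81*y + 0.15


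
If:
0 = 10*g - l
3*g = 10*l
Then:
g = 0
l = 0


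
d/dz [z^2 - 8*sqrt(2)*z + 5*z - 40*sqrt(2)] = 2*z - 8*sqrt(2) + 5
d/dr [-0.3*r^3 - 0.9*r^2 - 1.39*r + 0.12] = -0.9*r^2 - 1.8*r - 1.39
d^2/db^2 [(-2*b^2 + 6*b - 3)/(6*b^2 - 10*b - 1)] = 8*(24*b^3 - 90*b^2 + 162*b - 95)/(216*b^6 - 1080*b^5 + 1692*b^4 - 640*b^3 - 282*b^2 - 30*b - 1)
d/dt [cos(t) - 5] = -sin(t)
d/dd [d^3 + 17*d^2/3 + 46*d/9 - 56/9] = 3*d^2 + 34*d/3 + 46/9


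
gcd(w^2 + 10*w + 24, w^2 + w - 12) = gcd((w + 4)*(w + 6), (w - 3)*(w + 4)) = w + 4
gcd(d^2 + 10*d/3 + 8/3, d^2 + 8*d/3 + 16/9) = d + 4/3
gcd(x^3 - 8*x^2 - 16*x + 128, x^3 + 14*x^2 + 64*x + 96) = x + 4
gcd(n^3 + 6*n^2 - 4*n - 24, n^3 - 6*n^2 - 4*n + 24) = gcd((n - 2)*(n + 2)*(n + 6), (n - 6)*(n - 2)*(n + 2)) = n^2 - 4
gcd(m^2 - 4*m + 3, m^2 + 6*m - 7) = m - 1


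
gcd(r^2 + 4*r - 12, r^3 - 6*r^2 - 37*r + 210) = r + 6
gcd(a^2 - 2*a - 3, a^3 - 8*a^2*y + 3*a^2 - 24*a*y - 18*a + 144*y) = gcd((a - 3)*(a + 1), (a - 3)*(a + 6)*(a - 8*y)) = a - 3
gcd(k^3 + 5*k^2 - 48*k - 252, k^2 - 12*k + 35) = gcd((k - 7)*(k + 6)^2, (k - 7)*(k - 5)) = k - 7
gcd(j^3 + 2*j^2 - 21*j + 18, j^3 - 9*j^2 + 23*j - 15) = j^2 - 4*j + 3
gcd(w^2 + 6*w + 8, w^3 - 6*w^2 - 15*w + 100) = w + 4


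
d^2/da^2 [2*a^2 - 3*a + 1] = 4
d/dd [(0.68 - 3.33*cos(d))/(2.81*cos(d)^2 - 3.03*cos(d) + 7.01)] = (-9.3573*cos(d)^2 + 3.8216*cos(d) + 21.2829)*sin(d)/(7.8961*cos(d)^4 - 17.0286*cos(d)^3 + 48.5771*cos(d)^2 - 42.4806*cos(d) + 49.1401)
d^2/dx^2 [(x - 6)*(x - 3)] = 2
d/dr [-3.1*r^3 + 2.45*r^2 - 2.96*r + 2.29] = -9.3*r^2 + 4.9*r - 2.96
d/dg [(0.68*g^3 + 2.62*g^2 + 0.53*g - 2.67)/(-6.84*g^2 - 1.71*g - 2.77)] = (-4.6512*g^4 - 2.3256*g^3 - 6.5058*g^2 - 51.0404*g - 6.0338)/(46.7856*g^4 + 23.3928*g^3 + 40.8177*g^2 + 9.4734*g + 7.6729)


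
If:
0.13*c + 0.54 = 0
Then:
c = -4.15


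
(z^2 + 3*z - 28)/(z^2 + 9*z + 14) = (z - 4)/(z + 2)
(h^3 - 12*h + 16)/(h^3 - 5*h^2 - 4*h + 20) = (h^2 + 2*h - 8)/(h^2 - 3*h - 10)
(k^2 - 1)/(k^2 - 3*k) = (k^2 - 1)/(k*(k - 3))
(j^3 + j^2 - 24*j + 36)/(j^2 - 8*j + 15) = (j^2 + 4*j - 12)/(j - 5)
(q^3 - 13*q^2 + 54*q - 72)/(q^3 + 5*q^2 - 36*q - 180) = (q^2 - 7*q + 12)/(q^2 + 11*q + 30)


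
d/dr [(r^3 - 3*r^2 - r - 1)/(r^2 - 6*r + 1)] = (r^4 - 12*r^3 + 22*r^2 - 4*r - 7)/(r^4 - 12*r^3 + 38*r^2 - 12*r + 1)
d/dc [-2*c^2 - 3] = -4*c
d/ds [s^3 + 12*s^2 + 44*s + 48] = 3*s^2 + 24*s + 44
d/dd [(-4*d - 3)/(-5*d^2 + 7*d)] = (-20*d^2 - 30*d + 21)/(d^2*(25*d^2 - 70*d + 49))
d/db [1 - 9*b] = -9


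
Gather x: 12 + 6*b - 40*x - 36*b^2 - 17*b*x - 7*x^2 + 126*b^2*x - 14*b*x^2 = -36*b^2 + 6*b + x^2*(-14*b - 7) + x*(126*b^2 - 17*b - 40) + 12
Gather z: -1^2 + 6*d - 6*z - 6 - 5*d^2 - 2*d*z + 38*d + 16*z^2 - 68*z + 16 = -5*d^2 + 44*d + 16*z^2 + z*(-2*d - 74) + 9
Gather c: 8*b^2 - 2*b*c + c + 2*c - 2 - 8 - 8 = 8*b^2 + c*(3 - 2*b) - 18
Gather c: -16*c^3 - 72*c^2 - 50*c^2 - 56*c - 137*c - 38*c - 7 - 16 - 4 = -16*c^3 - 122*c^2 - 231*c - 27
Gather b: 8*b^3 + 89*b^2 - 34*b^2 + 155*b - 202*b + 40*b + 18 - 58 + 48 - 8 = 8*b^3 + 55*b^2 - 7*b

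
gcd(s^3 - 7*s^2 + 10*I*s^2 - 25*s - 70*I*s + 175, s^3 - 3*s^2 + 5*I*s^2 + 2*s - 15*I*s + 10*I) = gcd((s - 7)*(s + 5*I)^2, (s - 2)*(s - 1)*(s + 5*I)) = s + 5*I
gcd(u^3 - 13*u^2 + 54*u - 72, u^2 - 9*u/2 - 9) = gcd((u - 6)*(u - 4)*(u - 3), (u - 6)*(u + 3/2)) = u - 6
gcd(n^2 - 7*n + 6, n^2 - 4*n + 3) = n - 1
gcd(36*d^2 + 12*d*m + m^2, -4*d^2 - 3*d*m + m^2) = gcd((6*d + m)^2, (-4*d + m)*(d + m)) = 1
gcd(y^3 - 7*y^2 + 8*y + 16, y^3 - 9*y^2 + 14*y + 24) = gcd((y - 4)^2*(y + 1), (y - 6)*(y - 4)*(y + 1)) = y^2 - 3*y - 4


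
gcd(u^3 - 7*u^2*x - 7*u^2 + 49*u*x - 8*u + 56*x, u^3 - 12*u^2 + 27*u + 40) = u^2 - 7*u - 8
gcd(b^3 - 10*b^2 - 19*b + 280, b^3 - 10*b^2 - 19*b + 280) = b^3 - 10*b^2 - 19*b + 280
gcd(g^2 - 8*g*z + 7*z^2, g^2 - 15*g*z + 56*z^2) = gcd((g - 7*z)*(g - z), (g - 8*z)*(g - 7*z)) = -g + 7*z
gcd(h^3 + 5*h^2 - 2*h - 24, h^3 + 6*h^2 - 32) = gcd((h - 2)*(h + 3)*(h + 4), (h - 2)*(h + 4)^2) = h^2 + 2*h - 8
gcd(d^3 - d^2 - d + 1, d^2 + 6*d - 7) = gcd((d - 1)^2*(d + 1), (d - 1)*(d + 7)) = d - 1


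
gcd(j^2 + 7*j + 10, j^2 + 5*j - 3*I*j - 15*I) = j + 5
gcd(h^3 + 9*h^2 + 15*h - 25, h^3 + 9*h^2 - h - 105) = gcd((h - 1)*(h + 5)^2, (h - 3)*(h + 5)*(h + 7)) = h + 5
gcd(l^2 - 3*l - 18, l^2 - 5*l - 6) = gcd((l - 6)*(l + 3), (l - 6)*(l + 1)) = l - 6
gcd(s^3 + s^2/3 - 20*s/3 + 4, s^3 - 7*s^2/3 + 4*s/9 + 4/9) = s^2 - 8*s/3 + 4/3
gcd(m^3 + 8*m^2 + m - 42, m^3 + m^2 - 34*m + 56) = m^2 + 5*m - 14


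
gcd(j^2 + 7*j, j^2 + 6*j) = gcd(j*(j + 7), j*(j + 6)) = j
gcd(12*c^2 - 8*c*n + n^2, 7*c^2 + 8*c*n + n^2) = 1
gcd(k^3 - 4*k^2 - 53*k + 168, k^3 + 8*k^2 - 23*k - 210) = k + 7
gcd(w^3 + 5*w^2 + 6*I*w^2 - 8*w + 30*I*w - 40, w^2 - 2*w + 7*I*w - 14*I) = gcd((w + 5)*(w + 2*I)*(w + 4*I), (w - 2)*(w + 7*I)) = 1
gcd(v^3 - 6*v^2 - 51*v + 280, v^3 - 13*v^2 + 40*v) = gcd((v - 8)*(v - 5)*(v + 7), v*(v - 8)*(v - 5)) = v^2 - 13*v + 40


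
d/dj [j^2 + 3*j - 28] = 2*j + 3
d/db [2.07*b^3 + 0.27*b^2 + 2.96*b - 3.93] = 6.21*b^2 + 0.54*b + 2.96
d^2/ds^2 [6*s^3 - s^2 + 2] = 36*s - 2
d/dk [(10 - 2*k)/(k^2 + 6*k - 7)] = 2*(-k^2 - 6*k + 2*(k - 5)*(k + 3) + 7)/(k^2 + 6*k - 7)^2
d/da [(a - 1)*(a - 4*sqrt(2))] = 2*a - 4*sqrt(2) - 1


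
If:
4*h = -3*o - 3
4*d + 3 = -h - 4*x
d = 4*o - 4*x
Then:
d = -52*x/61 - 36/61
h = -36*x/61 - 39/61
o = 48*x/61 - 9/61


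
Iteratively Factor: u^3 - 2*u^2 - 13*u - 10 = (u + 2)*(u^2 - 4*u - 5) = (u + 1)*(u + 2)*(u - 5)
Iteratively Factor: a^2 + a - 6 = (a + 3)*(a - 2)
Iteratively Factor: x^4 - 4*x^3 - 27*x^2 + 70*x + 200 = (x + 4)*(x^3 - 8*x^2 + 5*x + 50) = (x + 2)*(x + 4)*(x^2 - 10*x + 25) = (x - 5)*(x + 2)*(x + 4)*(x - 5)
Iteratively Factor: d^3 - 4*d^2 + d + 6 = (d + 1)*(d^2 - 5*d + 6) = (d - 3)*(d + 1)*(d - 2)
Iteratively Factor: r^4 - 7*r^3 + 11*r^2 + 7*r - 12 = (r - 3)*(r^3 - 4*r^2 - r + 4) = (r - 3)*(r + 1)*(r^2 - 5*r + 4) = (r - 3)*(r - 1)*(r + 1)*(r - 4)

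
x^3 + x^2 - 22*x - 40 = (x - 5)*(x + 2)*(x + 4)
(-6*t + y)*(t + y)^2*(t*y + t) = -6*t^4*y - 6*t^4 - 11*t^3*y^2 - 11*t^3*y - 4*t^2*y^3 - 4*t^2*y^2 + t*y^4 + t*y^3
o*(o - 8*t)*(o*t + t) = o^3*t - 8*o^2*t^2 + o^2*t - 8*o*t^2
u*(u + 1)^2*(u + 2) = u^4 + 4*u^3 + 5*u^2 + 2*u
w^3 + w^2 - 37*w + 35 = (w - 5)*(w - 1)*(w + 7)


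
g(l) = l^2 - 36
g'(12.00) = 24.00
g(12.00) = 108.00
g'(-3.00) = -6.00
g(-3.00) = -27.00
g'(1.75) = 3.50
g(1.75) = -32.94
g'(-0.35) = -0.70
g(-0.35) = -35.88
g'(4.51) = 9.02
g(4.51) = -15.66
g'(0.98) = 1.96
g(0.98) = -35.04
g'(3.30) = 6.60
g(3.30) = -25.11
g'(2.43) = 4.86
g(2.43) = -30.10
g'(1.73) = 3.46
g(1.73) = -33.01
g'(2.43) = 4.86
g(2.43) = -30.10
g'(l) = 2*l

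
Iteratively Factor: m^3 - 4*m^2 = (m)*(m^2 - 4*m) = m*(m - 4)*(m)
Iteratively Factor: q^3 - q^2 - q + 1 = (q - 1)*(q^2 - 1) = (q - 1)*(q + 1)*(q - 1)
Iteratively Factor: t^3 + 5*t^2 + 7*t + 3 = (t + 3)*(t^2 + 2*t + 1) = (t + 1)*(t + 3)*(t + 1)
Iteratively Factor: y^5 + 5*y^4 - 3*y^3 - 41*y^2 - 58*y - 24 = (y + 1)*(y^4 + 4*y^3 - 7*y^2 - 34*y - 24) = (y - 3)*(y + 1)*(y^3 + 7*y^2 + 14*y + 8) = (y - 3)*(y + 1)^2*(y^2 + 6*y + 8) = (y - 3)*(y + 1)^2*(y + 4)*(y + 2)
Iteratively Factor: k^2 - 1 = (k - 1)*(k + 1)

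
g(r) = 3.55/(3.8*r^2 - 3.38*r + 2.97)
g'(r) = 3.55*(3.38 - 7.6*r)/(3.8*r^2 - 3.38*r + 2.97)^2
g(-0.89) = 0.39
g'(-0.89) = 0.45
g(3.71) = 0.08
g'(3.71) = -0.05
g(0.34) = 1.57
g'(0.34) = 0.55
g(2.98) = 0.13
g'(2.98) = -0.10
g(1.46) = 0.58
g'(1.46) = -0.73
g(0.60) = 1.54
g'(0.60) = -0.79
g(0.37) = 1.59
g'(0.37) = 0.40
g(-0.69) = 0.50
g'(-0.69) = 0.61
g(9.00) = 0.01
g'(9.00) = -0.00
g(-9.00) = 0.01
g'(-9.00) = 0.00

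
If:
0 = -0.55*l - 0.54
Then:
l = -0.98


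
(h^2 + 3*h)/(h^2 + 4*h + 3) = h/(h + 1)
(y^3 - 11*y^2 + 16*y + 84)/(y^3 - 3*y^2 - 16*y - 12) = (y - 7)/(y + 1)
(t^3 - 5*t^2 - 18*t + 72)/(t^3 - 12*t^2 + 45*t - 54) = (t + 4)/(t - 3)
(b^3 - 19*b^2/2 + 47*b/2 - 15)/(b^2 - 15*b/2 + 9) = (2*b^2 - 7*b + 5)/(2*b - 3)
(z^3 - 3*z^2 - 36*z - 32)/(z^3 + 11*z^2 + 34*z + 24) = (z - 8)/(z + 6)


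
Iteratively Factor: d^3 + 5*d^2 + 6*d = (d)*(d^2 + 5*d + 6) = d*(d + 3)*(d + 2)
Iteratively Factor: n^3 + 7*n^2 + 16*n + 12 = (n + 2)*(n^2 + 5*n + 6) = (n + 2)^2*(n + 3)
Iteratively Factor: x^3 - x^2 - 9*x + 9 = (x - 3)*(x^2 + 2*x - 3) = (x - 3)*(x - 1)*(x + 3)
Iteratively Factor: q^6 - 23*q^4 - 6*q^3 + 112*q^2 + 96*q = (q)*(q^5 - 23*q^3 - 6*q^2 + 112*q + 96) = q*(q - 4)*(q^4 + 4*q^3 - 7*q^2 - 34*q - 24) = q*(q - 4)*(q + 4)*(q^3 - 7*q - 6) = q*(q - 4)*(q - 3)*(q + 4)*(q^2 + 3*q + 2) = q*(q - 4)*(q - 3)*(q + 2)*(q + 4)*(q + 1)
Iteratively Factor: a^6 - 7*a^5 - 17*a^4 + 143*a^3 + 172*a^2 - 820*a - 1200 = (a + 2)*(a^5 - 9*a^4 + a^3 + 141*a^2 - 110*a - 600) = (a - 5)*(a + 2)*(a^4 - 4*a^3 - 19*a^2 + 46*a + 120) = (a - 5)*(a - 4)*(a + 2)*(a^3 - 19*a - 30) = (a - 5)*(a - 4)*(a + 2)*(a + 3)*(a^2 - 3*a - 10) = (a - 5)*(a - 4)*(a + 2)^2*(a + 3)*(a - 5)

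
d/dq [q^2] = 2*q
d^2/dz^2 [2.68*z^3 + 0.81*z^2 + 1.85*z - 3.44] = 16.08*z + 1.62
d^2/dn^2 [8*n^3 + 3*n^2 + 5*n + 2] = 48*n + 6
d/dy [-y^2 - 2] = -2*y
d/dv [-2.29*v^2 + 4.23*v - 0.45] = 4.23 - 4.58*v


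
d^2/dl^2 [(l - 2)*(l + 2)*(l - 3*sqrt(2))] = 6*l - 6*sqrt(2)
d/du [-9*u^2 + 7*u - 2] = 7 - 18*u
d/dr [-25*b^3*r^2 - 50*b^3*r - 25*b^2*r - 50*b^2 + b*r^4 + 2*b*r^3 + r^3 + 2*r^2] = -50*b^3*r - 50*b^3 - 25*b^2 + 4*b*r^3 + 6*b*r^2 + 3*r^2 + 4*r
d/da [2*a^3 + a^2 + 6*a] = 6*a^2 + 2*a + 6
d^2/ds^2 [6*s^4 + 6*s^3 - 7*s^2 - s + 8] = 72*s^2 + 36*s - 14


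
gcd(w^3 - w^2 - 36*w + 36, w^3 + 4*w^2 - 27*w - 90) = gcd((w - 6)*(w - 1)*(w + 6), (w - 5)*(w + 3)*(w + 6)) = w + 6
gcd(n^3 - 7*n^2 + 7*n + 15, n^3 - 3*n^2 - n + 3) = n^2 - 2*n - 3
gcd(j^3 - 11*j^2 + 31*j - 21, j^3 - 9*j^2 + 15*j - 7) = j^2 - 8*j + 7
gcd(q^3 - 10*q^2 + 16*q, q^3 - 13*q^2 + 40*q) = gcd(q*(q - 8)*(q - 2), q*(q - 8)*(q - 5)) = q^2 - 8*q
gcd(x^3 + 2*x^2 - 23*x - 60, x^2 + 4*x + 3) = x + 3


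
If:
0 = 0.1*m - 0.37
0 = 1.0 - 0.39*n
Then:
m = 3.70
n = 2.56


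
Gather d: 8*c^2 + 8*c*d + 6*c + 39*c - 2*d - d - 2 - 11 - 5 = 8*c^2 + 45*c + d*(8*c - 3) - 18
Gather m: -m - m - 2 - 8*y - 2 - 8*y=-2*m - 16*y - 4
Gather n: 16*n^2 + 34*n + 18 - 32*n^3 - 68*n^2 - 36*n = -32*n^3 - 52*n^2 - 2*n + 18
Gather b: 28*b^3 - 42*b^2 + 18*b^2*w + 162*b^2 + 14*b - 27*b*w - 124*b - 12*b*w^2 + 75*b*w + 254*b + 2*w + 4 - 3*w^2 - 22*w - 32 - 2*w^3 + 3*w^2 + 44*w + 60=28*b^3 + b^2*(18*w + 120) + b*(-12*w^2 + 48*w + 144) - 2*w^3 + 24*w + 32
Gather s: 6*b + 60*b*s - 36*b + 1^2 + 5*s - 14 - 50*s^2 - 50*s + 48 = -30*b - 50*s^2 + s*(60*b - 45) + 35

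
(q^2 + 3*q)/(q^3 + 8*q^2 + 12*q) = (q + 3)/(q^2 + 8*q + 12)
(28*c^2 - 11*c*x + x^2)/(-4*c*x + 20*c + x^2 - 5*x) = (-7*c + x)/(x - 5)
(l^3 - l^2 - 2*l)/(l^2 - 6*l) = (l^2 - l - 2)/(l - 6)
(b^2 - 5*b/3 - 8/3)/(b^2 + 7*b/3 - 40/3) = (b + 1)/(b + 5)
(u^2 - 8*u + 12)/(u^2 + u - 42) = (u - 2)/(u + 7)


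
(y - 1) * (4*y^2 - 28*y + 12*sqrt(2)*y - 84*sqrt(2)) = 4*y^3 - 32*y^2 + 12*sqrt(2)*y^2 - 96*sqrt(2)*y + 28*y + 84*sqrt(2)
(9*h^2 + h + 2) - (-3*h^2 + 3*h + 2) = 12*h^2 - 2*h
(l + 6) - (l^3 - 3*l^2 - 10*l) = -l^3 + 3*l^2 + 11*l + 6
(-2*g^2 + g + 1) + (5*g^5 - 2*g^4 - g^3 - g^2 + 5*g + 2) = 5*g^5 - 2*g^4 - g^3 - 3*g^2 + 6*g + 3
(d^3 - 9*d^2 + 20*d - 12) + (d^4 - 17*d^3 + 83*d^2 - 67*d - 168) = d^4 - 16*d^3 + 74*d^2 - 47*d - 180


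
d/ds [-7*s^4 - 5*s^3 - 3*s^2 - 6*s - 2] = -28*s^3 - 15*s^2 - 6*s - 6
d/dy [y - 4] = 1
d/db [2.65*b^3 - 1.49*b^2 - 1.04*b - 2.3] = 7.95*b^2 - 2.98*b - 1.04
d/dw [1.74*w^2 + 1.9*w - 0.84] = 3.48*w + 1.9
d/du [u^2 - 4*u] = 2*u - 4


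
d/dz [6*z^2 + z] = 12*z + 1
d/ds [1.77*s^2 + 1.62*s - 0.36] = 3.54*s + 1.62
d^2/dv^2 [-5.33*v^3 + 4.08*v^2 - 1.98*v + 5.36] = 8.16 - 31.98*v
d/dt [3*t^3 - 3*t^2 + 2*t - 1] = 9*t^2 - 6*t + 2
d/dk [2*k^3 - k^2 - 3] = 2*k*(3*k - 1)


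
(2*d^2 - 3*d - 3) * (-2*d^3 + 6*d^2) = -4*d^5 + 18*d^4 - 12*d^3 - 18*d^2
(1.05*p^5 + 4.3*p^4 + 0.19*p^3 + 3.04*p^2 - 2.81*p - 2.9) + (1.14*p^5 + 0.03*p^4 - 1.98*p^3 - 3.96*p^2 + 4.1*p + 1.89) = 2.19*p^5 + 4.33*p^4 - 1.79*p^3 - 0.92*p^2 + 1.29*p - 1.01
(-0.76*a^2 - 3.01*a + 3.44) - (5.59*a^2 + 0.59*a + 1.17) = -6.35*a^2 - 3.6*a + 2.27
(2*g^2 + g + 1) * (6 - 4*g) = -8*g^3 + 8*g^2 + 2*g + 6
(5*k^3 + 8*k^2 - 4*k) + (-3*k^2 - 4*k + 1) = 5*k^3 + 5*k^2 - 8*k + 1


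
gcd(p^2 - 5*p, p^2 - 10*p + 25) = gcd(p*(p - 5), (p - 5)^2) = p - 5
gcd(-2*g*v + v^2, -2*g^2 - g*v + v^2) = -2*g + v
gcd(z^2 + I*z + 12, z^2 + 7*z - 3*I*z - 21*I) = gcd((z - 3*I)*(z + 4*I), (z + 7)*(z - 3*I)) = z - 3*I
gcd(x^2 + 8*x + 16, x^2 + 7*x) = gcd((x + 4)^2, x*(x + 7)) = 1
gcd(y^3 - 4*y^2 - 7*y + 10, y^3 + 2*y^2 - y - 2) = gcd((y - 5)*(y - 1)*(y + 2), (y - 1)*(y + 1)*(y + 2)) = y^2 + y - 2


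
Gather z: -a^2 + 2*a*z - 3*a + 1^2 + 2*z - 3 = -a^2 - 3*a + z*(2*a + 2) - 2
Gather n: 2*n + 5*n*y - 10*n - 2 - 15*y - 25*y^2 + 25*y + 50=n*(5*y - 8) - 25*y^2 + 10*y + 48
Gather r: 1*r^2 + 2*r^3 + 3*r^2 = 2*r^3 + 4*r^2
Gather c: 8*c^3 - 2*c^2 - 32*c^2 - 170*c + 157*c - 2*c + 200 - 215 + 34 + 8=8*c^3 - 34*c^2 - 15*c + 27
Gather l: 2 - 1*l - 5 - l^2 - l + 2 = -l^2 - 2*l - 1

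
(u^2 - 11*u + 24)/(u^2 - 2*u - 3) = (u - 8)/(u + 1)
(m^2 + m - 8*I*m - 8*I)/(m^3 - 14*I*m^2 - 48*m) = (m + 1)/(m*(m - 6*I))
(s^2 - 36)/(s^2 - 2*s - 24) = (s + 6)/(s + 4)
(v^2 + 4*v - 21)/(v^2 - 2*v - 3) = (v + 7)/(v + 1)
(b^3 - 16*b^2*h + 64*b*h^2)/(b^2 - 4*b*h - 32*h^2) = b*(b - 8*h)/(b + 4*h)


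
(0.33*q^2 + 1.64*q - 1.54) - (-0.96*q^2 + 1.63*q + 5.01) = 1.29*q^2 + 0.01*q - 6.55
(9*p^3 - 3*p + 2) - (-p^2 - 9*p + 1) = 9*p^3 + p^2 + 6*p + 1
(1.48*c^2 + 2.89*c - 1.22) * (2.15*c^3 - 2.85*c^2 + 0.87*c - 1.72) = 3.182*c^5 + 1.9955*c^4 - 9.5719*c^3 + 3.4457*c^2 - 6.0322*c + 2.0984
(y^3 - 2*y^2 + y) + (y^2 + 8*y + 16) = y^3 - y^2 + 9*y + 16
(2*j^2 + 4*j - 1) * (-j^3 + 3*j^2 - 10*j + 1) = -2*j^5 + 2*j^4 - 7*j^3 - 41*j^2 + 14*j - 1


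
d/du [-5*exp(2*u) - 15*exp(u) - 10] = (-10*exp(u) - 15)*exp(u)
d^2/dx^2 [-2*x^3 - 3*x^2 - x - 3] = -12*x - 6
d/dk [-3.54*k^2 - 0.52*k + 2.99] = -7.08*k - 0.52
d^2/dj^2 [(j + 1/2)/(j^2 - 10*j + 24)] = ((19 - 6*j)*(j^2 - 10*j + 24) + (j - 5)^2*(8*j + 4))/(j^2 - 10*j + 24)^3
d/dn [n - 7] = 1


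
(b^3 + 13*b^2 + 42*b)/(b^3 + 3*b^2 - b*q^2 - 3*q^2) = b*(b^2 + 13*b + 42)/(b^3 + 3*b^2 - b*q^2 - 3*q^2)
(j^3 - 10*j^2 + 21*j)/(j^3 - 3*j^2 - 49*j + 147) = j/(j + 7)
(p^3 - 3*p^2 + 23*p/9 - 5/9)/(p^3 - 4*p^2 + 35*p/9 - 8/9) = (3*p - 5)/(3*p - 8)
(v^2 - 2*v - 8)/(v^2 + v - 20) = (v + 2)/(v + 5)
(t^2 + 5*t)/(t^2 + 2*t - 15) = t/(t - 3)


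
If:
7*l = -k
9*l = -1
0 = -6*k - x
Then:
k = 7/9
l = -1/9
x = -14/3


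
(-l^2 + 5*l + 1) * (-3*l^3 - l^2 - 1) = 3*l^5 - 14*l^4 - 8*l^3 - 5*l - 1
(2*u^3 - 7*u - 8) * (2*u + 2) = 4*u^4 + 4*u^3 - 14*u^2 - 30*u - 16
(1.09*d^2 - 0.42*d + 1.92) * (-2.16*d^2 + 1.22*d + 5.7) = -2.3544*d^4 + 2.237*d^3 + 1.5534*d^2 - 0.0516000000000001*d + 10.944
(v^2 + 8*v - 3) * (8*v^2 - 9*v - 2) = 8*v^4 + 55*v^3 - 98*v^2 + 11*v + 6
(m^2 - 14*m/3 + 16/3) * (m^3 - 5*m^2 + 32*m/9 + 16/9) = m^5 - 29*m^4/3 + 290*m^3/9 - 1120*m^2/27 + 32*m/3 + 256/27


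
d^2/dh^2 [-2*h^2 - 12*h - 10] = -4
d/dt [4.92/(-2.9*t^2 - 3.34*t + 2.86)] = (28.536*t + 16.4328)/(2.9*t^2 + 3.34*t - 2.86)^2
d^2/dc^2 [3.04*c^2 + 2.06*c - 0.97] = 6.08000000000000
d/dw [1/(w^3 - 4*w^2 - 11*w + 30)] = (-3*w^2 + 8*w + 11)/(w^3 - 4*w^2 - 11*w + 30)^2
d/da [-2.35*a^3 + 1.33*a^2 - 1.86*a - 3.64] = -7.05*a^2 + 2.66*a - 1.86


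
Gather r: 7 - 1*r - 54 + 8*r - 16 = 7*r - 63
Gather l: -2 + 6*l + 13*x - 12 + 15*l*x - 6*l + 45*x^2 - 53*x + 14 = 15*l*x + 45*x^2 - 40*x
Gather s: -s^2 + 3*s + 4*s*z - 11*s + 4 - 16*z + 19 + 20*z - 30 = -s^2 + s*(4*z - 8) + 4*z - 7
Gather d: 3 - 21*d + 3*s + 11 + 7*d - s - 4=-14*d + 2*s + 10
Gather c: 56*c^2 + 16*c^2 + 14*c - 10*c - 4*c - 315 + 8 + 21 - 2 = 72*c^2 - 288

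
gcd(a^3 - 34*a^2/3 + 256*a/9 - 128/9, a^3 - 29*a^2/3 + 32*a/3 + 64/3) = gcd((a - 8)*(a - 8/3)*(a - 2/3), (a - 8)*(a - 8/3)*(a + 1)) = a^2 - 32*a/3 + 64/3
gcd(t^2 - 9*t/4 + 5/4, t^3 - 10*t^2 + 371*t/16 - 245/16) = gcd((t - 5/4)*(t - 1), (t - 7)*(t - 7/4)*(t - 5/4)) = t - 5/4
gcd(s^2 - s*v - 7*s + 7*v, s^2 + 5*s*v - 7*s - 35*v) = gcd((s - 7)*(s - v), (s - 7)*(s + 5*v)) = s - 7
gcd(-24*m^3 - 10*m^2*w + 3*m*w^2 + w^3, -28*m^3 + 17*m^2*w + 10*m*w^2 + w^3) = 4*m + w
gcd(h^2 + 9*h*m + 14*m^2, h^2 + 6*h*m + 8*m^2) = h + 2*m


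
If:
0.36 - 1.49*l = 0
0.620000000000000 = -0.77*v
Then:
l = 0.24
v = -0.81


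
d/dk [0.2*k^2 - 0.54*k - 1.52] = 0.4*k - 0.54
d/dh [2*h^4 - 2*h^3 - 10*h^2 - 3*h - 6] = 8*h^3 - 6*h^2 - 20*h - 3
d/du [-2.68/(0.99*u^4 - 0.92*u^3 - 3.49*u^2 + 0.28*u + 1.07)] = (10.6128*u^3 - 7.3968*u^2 - 18.7064*u + 0.7504)/(0.99*u^4 - 0.92*u^3 - 3.49*u^2 + 0.28*u + 1.07)^2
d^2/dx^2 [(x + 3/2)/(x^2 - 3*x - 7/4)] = 16*(3*(1 - 2*x)*(-4*x^2 + 12*x + 7) - 4*(2*x - 3)^2*(2*x + 3))/(-4*x^2 + 12*x + 7)^3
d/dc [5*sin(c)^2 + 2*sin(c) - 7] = 2*(5*sin(c) + 1)*cos(c)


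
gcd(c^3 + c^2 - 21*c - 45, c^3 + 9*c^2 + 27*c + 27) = c^2 + 6*c + 9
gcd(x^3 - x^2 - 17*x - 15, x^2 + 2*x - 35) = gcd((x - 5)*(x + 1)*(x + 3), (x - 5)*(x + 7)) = x - 5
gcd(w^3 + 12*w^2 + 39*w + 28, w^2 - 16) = w + 4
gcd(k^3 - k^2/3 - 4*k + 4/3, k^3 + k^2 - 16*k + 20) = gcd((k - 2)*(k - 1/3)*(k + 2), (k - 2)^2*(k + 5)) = k - 2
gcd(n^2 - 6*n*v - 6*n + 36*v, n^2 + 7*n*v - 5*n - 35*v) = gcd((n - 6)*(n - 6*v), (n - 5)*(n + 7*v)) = 1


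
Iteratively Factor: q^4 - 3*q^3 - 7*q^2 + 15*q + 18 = (q + 2)*(q^3 - 5*q^2 + 3*q + 9) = (q + 1)*(q + 2)*(q^2 - 6*q + 9) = (q - 3)*(q + 1)*(q + 2)*(q - 3)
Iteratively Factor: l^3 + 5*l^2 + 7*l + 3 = (l + 3)*(l^2 + 2*l + 1) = (l + 1)*(l + 3)*(l + 1)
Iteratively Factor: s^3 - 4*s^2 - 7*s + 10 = (s - 1)*(s^2 - 3*s - 10) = (s - 1)*(s + 2)*(s - 5)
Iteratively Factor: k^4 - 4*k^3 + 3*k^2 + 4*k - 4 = (k - 2)*(k^3 - 2*k^2 - k + 2) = (k - 2)*(k + 1)*(k^2 - 3*k + 2) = (k - 2)*(k - 1)*(k + 1)*(k - 2)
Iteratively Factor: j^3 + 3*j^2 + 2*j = (j)*(j^2 + 3*j + 2) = j*(j + 1)*(j + 2)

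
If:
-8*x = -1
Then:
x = 1/8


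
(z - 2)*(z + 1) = z^2 - z - 2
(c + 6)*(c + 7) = c^2 + 13*c + 42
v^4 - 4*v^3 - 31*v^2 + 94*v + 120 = (v - 6)*(v - 4)*(v + 1)*(v + 5)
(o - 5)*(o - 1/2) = o^2 - 11*o/2 + 5/2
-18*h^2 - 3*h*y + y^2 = (-6*h + y)*(3*h + y)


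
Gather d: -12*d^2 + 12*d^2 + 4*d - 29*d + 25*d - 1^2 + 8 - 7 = 0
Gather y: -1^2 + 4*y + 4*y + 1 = 8*y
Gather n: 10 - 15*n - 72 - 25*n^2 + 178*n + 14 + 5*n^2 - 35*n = -20*n^2 + 128*n - 48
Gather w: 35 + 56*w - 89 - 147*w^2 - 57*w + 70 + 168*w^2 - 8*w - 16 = 21*w^2 - 9*w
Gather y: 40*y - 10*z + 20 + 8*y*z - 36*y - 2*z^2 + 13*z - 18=y*(8*z + 4) - 2*z^2 + 3*z + 2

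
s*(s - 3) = s^2 - 3*s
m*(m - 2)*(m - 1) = m^3 - 3*m^2 + 2*m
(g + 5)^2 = g^2 + 10*g + 25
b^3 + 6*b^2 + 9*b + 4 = (b + 1)^2*(b + 4)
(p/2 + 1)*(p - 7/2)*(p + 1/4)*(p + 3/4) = p^4/2 - p^3/4 - 133*p^2/32 - 233*p/64 - 21/32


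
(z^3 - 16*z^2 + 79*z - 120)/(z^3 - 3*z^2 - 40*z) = (z^2 - 8*z + 15)/(z*(z + 5))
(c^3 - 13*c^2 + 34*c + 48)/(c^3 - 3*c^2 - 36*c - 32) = (c - 6)/(c + 4)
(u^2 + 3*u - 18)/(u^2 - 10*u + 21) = (u + 6)/(u - 7)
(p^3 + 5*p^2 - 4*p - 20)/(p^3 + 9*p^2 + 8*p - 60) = (p + 2)/(p + 6)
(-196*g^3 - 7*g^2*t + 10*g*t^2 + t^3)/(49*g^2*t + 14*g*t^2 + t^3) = (-4*g + t)/t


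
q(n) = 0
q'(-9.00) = 0.00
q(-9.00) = 0.00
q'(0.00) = 0.00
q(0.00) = 0.00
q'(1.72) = 0.00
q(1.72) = 0.00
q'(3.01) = 0.00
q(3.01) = 0.00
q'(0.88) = 0.00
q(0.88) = 0.00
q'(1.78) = 0.00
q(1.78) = 0.00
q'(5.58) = 0.00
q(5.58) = 0.00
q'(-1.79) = 0.00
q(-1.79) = 0.00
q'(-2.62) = 0.00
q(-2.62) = 0.00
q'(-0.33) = 0.00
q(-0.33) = 0.00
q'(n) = 0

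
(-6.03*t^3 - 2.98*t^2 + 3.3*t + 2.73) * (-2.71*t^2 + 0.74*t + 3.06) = 16.3413*t^5 + 3.6136*t^4 - 29.6*t^3 - 14.0751*t^2 + 12.1182*t + 8.3538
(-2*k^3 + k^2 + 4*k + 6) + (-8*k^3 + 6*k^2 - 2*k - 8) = -10*k^3 + 7*k^2 + 2*k - 2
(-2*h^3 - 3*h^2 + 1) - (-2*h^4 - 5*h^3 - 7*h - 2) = 2*h^4 + 3*h^3 - 3*h^2 + 7*h + 3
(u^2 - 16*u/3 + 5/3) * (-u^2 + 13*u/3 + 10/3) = -u^4 + 29*u^3/3 - 193*u^2/9 - 95*u/9 + 50/9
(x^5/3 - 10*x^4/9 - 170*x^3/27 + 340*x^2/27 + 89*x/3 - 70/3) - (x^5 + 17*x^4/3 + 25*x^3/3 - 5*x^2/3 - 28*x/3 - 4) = -2*x^5/3 - 61*x^4/9 - 395*x^3/27 + 385*x^2/27 + 39*x - 58/3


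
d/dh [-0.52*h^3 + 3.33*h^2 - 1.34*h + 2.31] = -1.56*h^2 + 6.66*h - 1.34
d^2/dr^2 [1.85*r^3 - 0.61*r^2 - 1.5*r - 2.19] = 11.1*r - 1.22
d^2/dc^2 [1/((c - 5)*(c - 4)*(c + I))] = 2*((c - 5)^2*(c - 4)^2 + (c - 5)^2*(c - 4)*(c + I) + (c - 5)^2*(c + I)^2 + (c - 5)*(c - 4)^2*(c + I) + (c - 5)*(c - 4)*(c + I)^2 + (c - 4)^2*(c + I)^2)/((c - 5)^3*(c - 4)^3*(c + I)^3)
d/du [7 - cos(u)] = sin(u)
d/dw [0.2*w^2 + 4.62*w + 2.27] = 0.4*w + 4.62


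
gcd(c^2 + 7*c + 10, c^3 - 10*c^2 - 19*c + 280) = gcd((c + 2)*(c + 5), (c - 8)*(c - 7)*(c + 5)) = c + 5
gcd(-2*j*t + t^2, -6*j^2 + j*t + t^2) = -2*j + t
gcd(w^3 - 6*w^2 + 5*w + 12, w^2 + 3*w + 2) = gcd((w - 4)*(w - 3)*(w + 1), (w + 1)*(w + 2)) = w + 1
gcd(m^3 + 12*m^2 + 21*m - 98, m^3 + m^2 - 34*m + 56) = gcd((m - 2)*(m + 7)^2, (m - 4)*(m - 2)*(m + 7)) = m^2 + 5*m - 14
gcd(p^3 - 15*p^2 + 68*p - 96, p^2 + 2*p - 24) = p - 4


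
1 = 1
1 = 1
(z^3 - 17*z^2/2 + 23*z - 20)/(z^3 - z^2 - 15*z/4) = 2*(z^2 - 6*z + 8)/(z*(2*z + 3))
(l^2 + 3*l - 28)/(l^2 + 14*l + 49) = (l - 4)/(l + 7)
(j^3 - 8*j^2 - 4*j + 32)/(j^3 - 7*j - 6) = (j^2 - 10*j + 16)/(j^2 - 2*j - 3)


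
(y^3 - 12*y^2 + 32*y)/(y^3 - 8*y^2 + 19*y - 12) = y*(y - 8)/(y^2 - 4*y + 3)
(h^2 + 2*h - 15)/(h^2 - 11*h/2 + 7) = 2*(h^2 + 2*h - 15)/(2*h^2 - 11*h + 14)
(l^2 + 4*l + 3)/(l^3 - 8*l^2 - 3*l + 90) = (l + 1)/(l^2 - 11*l + 30)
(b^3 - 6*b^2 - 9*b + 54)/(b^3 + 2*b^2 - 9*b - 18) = (b - 6)/(b + 2)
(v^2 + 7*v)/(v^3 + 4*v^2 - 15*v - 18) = v*(v + 7)/(v^3 + 4*v^2 - 15*v - 18)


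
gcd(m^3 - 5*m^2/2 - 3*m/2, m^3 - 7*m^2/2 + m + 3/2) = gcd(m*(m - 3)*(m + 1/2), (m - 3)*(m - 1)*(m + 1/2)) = m^2 - 5*m/2 - 3/2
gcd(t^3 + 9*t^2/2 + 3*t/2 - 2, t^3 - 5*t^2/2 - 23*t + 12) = t^2 + 7*t/2 - 2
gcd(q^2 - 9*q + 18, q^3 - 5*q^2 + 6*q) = q - 3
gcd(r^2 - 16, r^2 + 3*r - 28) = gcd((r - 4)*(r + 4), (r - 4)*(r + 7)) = r - 4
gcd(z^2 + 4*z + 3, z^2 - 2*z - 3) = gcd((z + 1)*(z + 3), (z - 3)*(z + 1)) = z + 1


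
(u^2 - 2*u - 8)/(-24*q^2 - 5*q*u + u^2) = (-u^2 + 2*u + 8)/(24*q^2 + 5*q*u - u^2)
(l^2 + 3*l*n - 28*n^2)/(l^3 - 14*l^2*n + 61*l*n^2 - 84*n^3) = (l + 7*n)/(l^2 - 10*l*n + 21*n^2)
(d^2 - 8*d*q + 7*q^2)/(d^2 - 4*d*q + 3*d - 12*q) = (d^2 - 8*d*q + 7*q^2)/(d^2 - 4*d*q + 3*d - 12*q)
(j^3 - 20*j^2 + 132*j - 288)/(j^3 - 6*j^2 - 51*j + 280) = (j^2 - 12*j + 36)/(j^2 + 2*j - 35)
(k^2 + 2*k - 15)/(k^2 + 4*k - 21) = (k + 5)/(k + 7)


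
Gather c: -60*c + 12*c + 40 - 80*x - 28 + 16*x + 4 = -48*c - 64*x + 16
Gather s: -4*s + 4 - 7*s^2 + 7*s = -7*s^2 + 3*s + 4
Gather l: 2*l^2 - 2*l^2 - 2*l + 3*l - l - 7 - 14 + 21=0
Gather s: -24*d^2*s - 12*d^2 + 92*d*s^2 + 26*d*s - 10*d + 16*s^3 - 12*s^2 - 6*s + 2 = -12*d^2 - 10*d + 16*s^3 + s^2*(92*d - 12) + s*(-24*d^2 + 26*d - 6) + 2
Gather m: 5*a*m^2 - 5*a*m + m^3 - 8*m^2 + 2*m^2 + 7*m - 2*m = m^3 + m^2*(5*a - 6) + m*(5 - 5*a)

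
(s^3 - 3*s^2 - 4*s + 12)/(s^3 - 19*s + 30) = (s + 2)/(s + 5)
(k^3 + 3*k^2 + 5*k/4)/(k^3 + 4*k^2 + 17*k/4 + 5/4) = k/(k + 1)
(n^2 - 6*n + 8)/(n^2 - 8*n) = (n^2 - 6*n + 8)/(n*(n - 8))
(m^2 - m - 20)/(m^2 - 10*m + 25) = (m + 4)/(m - 5)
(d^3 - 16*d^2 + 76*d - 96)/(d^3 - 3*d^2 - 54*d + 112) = (d - 6)/(d + 7)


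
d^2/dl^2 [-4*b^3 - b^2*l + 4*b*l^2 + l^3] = 8*b + 6*l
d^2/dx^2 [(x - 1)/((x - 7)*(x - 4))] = 2*(x^3 - 3*x^2 - 51*x + 215)/(x^6 - 33*x^5 + 447*x^4 - 3179*x^3 + 12516*x^2 - 25872*x + 21952)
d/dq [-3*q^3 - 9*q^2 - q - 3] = -9*q^2 - 18*q - 1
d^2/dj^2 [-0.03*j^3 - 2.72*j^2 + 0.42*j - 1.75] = -0.18*j - 5.44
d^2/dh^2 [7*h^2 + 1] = 14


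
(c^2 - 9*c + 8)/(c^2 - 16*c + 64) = (c - 1)/(c - 8)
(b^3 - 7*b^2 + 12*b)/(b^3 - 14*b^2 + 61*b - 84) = b/(b - 7)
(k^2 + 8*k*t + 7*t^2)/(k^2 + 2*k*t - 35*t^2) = (-k - t)/(-k + 5*t)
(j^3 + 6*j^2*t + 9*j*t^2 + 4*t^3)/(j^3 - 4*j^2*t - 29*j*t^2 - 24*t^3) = (-j^2 - 5*j*t - 4*t^2)/(-j^2 + 5*j*t + 24*t^2)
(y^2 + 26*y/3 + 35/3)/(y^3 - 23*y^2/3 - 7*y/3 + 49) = (3*y^2 + 26*y + 35)/(3*y^3 - 23*y^2 - 7*y + 147)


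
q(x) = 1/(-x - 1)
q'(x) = (-x - 1)^(-2)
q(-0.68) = -3.12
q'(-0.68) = 9.77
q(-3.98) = 0.34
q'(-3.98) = 0.11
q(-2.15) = 0.87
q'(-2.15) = 0.76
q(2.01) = -0.33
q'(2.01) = 0.11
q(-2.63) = 0.61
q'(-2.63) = 0.38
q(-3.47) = 0.40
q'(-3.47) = 0.16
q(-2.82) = 0.55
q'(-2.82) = 0.30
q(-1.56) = 1.79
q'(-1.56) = 3.19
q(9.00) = -0.10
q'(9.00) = 0.01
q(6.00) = -0.14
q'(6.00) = 0.02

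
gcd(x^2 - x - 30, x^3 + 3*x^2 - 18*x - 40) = x + 5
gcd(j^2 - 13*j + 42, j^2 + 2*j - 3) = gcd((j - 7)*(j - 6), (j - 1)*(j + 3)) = 1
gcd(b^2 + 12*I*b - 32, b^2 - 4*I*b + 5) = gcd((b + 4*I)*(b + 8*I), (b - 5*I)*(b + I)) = 1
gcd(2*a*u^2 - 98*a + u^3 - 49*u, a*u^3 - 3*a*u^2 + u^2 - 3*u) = 1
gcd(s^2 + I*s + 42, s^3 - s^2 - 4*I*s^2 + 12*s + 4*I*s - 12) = s - 6*I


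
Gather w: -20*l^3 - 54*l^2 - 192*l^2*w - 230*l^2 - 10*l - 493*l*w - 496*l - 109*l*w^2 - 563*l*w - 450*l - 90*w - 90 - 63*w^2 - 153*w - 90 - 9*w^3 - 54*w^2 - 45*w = -20*l^3 - 284*l^2 - 956*l - 9*w^3 + w^2*(-109*l - 117) + w*(-192*l^2 - 1056*l - 288) - 180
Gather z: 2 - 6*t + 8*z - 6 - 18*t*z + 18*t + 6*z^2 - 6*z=12*t + 6*z^2 + z*(2 - 18*t) - 4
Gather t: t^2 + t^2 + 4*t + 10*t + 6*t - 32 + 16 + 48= 2*t^2 + 20*t + 32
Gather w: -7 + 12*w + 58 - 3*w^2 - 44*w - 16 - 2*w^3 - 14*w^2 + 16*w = -2*w^3 - 17*w^2 - 16*w + 35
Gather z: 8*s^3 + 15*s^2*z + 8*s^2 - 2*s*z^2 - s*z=8*s^3 + 8*s^2 - 2*s*z^2 + z*(15*s^2 - s)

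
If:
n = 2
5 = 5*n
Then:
No Solution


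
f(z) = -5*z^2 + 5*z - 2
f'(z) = 5 - 10*z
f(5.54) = -127.76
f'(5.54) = -50.40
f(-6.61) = -253.51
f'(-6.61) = 71.10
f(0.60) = -0.80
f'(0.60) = -1.00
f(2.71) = -25.17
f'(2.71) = -22.10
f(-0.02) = -2.10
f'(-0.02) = 5.20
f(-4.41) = -121.29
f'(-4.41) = 49.10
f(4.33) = -74.09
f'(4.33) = -38.30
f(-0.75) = -8.56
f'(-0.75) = 12.50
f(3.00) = -32.00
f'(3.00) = -25.00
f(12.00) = -662.00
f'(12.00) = -115.00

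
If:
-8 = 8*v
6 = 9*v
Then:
No Solution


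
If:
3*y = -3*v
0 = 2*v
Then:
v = 0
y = 0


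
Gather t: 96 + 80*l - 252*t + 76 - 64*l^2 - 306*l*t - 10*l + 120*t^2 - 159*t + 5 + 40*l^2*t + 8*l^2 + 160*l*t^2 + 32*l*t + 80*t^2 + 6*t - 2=-56*l^2 + 70*l + t^2*(160*l + 200) + t*(40*l^2 - 274*l - 405) + 175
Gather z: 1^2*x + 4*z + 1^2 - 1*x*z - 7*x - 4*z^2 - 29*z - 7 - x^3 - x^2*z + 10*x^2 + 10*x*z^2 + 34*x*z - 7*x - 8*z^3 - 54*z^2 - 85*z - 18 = -x^3 + 10*x^2 - 13*x - 8*z^3 + z^2*(10*x - 58) + z*(-x^2 + 33*x - 110) - 24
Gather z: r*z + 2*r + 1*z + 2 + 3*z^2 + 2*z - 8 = 2*r + 3*z^2 + z*(r + 3) - 6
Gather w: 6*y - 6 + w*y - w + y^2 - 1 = w*(y - 1) + y^2 + 6*y - 7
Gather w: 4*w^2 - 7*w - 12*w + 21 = 4*w^2 - 19*w + 21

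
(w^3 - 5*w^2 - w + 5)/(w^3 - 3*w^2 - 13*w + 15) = (w + 1)/(w + 3)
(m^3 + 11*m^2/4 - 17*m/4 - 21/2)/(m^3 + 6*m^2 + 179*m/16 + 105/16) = 4*(m - 2)/(4*m + 5)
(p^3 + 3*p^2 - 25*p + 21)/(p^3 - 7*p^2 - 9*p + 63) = (p^2 + 6*p - 7)/(p^2 - 4*p - 21)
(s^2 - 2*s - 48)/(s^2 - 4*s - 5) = (-s^2 + 2*s + 48)/(-s^2 + 4*s + 5)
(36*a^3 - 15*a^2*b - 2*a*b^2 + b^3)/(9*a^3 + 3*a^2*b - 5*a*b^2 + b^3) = (4*a + b)/(a + b)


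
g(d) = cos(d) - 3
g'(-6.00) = -0.28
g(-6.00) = -2.04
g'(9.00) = -0.41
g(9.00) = -3.91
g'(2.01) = -0.91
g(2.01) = -3.43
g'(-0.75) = 0.68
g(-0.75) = -2.27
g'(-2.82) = 0.32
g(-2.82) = -3.95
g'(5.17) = 0.90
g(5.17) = -2.56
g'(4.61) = 0.99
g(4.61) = -3.10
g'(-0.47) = 0.45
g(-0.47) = -2.11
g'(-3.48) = -0.33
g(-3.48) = -3.94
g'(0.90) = -0.78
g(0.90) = -2.38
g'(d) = -sin(d)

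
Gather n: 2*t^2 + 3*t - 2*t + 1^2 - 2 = 2*t^2 + t - 1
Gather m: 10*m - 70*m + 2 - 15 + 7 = -60*m - 6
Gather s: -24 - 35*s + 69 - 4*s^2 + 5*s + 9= -4*s^2 - 30*s + 54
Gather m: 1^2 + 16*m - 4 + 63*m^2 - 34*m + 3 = 63*m^2 - 18*m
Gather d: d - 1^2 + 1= d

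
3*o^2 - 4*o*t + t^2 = (-3*o + t)*(-o + t)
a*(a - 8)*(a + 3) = a^3 - 5*a^2 - 24*a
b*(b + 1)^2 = b^3 + 2*b^2 + b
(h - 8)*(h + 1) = h^2 - 7*h - 8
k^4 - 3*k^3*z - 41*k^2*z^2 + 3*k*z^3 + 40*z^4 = (k - 8*z)*(k - z)*(k + z)*(k + 5*z)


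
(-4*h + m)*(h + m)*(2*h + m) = -8*h^3 - 10*h^2*m - h*m^2 + m^3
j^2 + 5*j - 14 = (j - 2)*(j + 7)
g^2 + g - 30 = (g - 5)*(g + 6)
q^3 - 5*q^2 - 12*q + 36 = (q - 6)*(q - 2)*(q + 3)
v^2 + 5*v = v*(v + 5)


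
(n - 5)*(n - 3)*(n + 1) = n^3 - 7*n^2 + 7*n + 15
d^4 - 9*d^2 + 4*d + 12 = (d - 2)^2*(d + 1)*(d + 3)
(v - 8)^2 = v^2 - 16*v + 64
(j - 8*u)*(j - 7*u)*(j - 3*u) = j^3 - 18*j^2*u + 101*j*u^2 - 168*u^3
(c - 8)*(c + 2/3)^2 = c^3 - 20*c^2/3 - 92*c/9 - 32/9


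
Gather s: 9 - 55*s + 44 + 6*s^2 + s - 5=6*s^2 - 54*s + 48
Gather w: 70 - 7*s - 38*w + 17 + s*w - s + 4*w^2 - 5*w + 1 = -8*s + 4*w^2 + w*(s - 43) + 88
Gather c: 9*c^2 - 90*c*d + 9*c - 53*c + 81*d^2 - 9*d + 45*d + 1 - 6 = 9*c^2 + c*(-90*d - 44) + 81*d^2 + 36*d - 5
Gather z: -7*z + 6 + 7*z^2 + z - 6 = 7*z^2 - 6*z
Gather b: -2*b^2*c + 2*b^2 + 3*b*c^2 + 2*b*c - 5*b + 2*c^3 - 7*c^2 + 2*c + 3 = b^2*(2 - 2*c) + b*(3*c^2 + 2*c - 5) + 2*c^3 - 7*c^2 + 2*c + 3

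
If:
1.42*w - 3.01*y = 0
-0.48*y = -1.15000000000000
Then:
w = 5.08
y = 2.40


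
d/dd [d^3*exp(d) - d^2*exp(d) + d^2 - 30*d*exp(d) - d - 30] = d^3*exp(d) + 2*d^2*exp(d) - 32*d*exp(d) + 2*d - 30*exp(d) - 1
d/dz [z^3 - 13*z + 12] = 3*z^2 - 13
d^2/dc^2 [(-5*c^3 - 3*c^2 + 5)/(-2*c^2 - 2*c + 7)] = 6*(26*c^3 - 48*c^2 + 225*c + 19)/(8*c^6 + 24*c^5 - 60*c^4 - 160*c^3 + 210*c^2 + 294*c - 343)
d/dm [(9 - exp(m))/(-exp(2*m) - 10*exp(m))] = (-exp(2*m) + 18*exp(m) + 90)*exp(-m)/(exp(2*m) + 20*exp(m) + 100)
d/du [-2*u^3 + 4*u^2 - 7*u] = -6*u^2 + 8*u - 7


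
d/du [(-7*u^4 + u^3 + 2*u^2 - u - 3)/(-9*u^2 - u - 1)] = 2*(63*u^5 + 6*u^4 + 13*u^3 - 7*u^2 - 29*u - 1)/(81*u^4 + 18*u^3 + 19*u^2 + 2*u + 1)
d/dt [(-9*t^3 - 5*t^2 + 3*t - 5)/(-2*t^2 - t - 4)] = (18*t^4 + 18*t^3 + 119*t^2 + 20*t - 17)/(4*t^4 + 4*t^3 + 17*t^2 + 8*t + 16)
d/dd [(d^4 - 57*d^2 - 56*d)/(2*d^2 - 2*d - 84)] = (d*(2*d - 1)*(-d^3 + 57*d + 56)/2 + (-d^2 + d + 42)*(-2*d^3 + 57*d + 28))/(-d^2 + d + 42)^2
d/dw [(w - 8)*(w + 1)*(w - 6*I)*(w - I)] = 4*w^3 + w^2*(-21 - 21*I) + w*(-28 + 98*I) + 42 + 56*I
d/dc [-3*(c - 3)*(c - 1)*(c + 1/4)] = -9*c^2 + 45*c/2 - 6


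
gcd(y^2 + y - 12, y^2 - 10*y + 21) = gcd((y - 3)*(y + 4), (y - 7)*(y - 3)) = y - 3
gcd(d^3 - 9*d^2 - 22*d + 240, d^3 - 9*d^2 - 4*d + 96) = d - 8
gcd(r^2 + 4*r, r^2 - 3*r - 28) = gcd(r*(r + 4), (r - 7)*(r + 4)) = r + 4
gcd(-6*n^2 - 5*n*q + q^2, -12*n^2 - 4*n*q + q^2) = -6*n + q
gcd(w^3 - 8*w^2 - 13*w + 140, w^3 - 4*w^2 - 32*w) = w + 4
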